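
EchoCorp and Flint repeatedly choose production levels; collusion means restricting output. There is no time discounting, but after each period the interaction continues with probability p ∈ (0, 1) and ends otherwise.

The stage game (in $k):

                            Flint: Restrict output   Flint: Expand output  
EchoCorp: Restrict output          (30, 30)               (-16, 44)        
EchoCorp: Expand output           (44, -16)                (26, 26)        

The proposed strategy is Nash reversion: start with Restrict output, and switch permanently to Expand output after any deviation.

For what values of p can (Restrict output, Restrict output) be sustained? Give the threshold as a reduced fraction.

7/9

With no time discounting, the continuation probability p plays the role of the discount factor.
Grim-trigger IC: 30/(1−p) ≥ 44 + 26p/(1−p) ⇒ p ≥ (44−30)/(44−26) = 7/9.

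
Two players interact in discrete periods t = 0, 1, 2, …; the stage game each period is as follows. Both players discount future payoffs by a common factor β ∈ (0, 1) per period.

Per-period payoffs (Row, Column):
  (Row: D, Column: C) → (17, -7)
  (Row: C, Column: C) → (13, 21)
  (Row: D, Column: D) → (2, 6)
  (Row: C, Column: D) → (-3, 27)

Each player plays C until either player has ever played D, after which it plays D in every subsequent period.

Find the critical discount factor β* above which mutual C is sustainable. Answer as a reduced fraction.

For Row: deviation gain 17−13 = 4, per-period punishment loss 13−2 = 11. IC gives β ≥ 4/15.
For Column: gain 6, loss 15 per period, so β ≥ 6/21 = 2/7.
The tighter constraint is Column's, so cooperation needs β ≥ 2/7.

2/7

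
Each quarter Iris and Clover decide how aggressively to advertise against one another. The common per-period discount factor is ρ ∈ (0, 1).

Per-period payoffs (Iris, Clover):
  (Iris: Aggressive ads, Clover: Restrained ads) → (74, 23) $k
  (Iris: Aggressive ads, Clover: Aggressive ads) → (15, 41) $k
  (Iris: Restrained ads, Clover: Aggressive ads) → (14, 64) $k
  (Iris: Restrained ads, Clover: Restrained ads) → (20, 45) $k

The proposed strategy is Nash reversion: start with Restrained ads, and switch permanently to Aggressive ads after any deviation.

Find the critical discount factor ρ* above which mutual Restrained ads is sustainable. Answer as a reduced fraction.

Iris: cooperation gives 20 each period; deviation gives 74 once then 15 forever.
  20/(1−ρ) ≥ 74 + 15ρ/(1−ρ) ⇒ ρ ≥ 54/59.
Clover: cooperation gives 45 each period; deviation gives 64 once then 41 forever.
  ρ ≥ 19/23.
Both must hold, so the binding constraint is Iris's: ρ ≥ 54/59.

54/59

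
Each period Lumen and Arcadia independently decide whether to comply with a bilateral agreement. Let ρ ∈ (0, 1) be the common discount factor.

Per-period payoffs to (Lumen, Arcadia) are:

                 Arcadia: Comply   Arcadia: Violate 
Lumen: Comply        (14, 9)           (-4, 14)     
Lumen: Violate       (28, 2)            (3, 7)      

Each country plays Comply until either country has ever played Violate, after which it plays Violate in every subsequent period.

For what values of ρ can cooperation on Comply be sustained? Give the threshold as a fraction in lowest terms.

For Lumen: deviation gain 28−14 = 14, per-period punishment loss 14−3 = 11. IC gives ρ ≥ 14/25.
For Arcadia: gain 5, loss 2 per period, so ρ ≥ 5/7.
The tighter constraint is Arcadia's, so cooperation needs ρ ≥ 5/7.

5/7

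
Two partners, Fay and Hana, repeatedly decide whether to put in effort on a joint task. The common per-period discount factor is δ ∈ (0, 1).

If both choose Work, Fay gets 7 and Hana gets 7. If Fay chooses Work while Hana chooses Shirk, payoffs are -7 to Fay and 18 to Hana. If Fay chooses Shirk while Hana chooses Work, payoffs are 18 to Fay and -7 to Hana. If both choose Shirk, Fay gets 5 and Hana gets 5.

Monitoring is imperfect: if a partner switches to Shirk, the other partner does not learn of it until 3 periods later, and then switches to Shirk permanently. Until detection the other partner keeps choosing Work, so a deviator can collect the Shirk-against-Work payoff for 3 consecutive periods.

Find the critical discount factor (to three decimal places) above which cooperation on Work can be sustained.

A deviator earns 18 for 3 periods, then 5 forever; cooperating earns 7 forever. Multiplying the IC by (1−δ):
7 ≥ 18(1−δ^3) + 5δ^3, so 13·δ^3 ≥ 11 and δ^3 ≥ 11/13.
δ ≥ (11/13)^(1/3) ≈ 0.946.

0.946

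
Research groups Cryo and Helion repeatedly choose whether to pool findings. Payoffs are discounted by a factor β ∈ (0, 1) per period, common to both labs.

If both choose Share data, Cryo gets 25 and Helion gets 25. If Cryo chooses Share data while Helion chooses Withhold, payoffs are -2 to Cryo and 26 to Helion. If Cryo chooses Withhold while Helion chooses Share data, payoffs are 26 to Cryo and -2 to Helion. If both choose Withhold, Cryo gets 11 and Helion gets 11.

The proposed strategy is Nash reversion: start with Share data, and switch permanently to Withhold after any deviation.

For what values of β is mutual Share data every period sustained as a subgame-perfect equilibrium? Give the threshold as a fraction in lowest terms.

25/(1−β) ≥ 26 + 11β/(1−β)
25 ≥ 26 − 15β
β ≥ 1/15.

1/15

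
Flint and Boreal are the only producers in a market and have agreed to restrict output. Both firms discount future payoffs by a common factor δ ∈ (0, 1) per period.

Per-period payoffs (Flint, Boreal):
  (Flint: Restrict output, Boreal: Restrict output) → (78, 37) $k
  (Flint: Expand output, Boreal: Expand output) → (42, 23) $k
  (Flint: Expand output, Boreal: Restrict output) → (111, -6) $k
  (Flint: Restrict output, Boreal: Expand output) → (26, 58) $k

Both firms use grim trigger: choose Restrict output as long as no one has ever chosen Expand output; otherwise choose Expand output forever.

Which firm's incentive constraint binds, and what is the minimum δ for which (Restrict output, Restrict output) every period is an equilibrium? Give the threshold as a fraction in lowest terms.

Flint: cooperation gives 78 each period; deviation gives 111 once then 42 forever.
  78/(1−δ) ≥ 111 + 42δ/(1−δ) ⇒ δ ≥ 33/69 = 11/23.
Boreal: cooperation gives 37 each period; deviation gives 58 once then 23 forever.
  δ ≥ 21/35 = 3/5.
Both must hold, so the binding constraint is Boreal's: δ ≥ 3/5.

Boreal; δ ≥ 3/5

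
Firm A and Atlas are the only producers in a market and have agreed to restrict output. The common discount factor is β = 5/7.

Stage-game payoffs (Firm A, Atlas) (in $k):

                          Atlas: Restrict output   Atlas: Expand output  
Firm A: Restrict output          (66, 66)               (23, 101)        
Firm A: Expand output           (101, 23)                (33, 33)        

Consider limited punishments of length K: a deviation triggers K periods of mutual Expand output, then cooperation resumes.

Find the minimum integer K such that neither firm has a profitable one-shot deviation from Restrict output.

IC: β(1−β^K)/(1−β) ≥ (101−66)/(66−33) = 35/33.
With β = 5/7: need 1 − β^K ≥ 35/33·(1−5/7)/(5/7), i.e. β^K ≤ 0.5758.
Since (5/7)^1 = 0.7143 and (5/7)^2 = 0.5102, the smallest such K is 2.

2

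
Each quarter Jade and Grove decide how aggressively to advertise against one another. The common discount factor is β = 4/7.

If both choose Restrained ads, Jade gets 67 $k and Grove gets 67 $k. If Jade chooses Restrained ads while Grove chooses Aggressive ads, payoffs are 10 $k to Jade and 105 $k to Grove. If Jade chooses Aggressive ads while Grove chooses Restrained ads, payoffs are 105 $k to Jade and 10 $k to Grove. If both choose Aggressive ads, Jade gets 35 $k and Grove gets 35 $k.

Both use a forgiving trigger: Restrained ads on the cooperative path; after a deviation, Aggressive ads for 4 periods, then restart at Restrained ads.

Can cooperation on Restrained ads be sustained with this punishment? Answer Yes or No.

Yes

A one-shot deviation gives 105 now, then 35 for 4 periods, then back to 67.
Gain from deviating: (105−67) today; loss: (67−35) in each of the next 4 periods.
No-deviation condition: (67−35)(β+…+β^4) ≥ 105−67, i.e. β+…+β^4 ≥ 19/16.
At β = 4/7: β+…+β^4 = 1.1912 ≥ 1.1875.
So cooperation is sustainable.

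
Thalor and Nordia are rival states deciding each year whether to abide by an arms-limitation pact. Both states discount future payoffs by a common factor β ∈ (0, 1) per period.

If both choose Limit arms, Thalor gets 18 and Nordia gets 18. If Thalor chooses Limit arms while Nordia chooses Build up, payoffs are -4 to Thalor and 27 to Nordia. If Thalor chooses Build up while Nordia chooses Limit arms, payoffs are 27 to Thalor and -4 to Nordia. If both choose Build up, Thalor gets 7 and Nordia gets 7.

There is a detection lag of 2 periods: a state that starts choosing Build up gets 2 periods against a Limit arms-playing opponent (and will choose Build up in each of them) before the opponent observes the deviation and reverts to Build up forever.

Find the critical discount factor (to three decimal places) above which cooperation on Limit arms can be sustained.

0.671

The best deviation is to choose Build up for all 2 undetected periods, earning 27 each, then 7 forever once detected.
Deviation value: 27(1−β^2)/(1−β) + 7β^2/(1−β); cooperation value: 18/(1−β).
IC: 18 ≥ 27(1−β^2) + 7β^2 = 27 − 20β^2.
So β^2 ≥ 9/20, giving β ≥ (9/20)^(1/2) ≈ 0.671.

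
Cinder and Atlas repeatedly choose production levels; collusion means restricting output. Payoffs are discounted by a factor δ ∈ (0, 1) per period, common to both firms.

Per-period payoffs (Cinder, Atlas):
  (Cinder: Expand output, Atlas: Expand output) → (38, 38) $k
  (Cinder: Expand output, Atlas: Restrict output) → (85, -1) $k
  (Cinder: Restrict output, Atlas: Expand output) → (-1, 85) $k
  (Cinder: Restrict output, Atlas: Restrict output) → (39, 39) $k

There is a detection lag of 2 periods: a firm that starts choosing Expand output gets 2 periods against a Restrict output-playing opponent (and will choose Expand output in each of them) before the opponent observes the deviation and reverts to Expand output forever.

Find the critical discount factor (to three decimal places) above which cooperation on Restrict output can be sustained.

0.989

A deviator earns 85 for 2 periods, then 38 forever; cooperating earns 39 forever. Multiplying the IC by (1−δ):
39 ≥ 85(1−δ^2) + 38δ^2, so 47·δ^2 ≥ 46 and δ^2 ≥ 46/47.
δ ≥ (46/47)^(1/2) ≈ 0.989.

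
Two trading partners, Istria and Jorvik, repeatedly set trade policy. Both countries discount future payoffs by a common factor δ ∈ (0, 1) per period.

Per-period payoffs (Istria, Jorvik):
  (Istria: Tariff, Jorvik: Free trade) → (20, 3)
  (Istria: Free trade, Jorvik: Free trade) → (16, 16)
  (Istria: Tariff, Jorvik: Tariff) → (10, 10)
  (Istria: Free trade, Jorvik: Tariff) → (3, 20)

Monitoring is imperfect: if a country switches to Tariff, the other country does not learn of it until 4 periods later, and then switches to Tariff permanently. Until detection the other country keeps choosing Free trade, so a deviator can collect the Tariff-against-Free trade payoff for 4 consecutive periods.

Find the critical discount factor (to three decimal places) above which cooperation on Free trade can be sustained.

The best deviation is to choose Tariff for all 4 undetected periods, earning 20 each, then 10 forever once detected.
Deviation value: 20(1−δ^4)/(1−δ) + 10δ^4/(1−δ); cooperation value: 16/(1−δ).
IC: 16 ≥ 20(1−δ^4) + 10δ^4 = 20 − 10δ^4.
So δ^4 ≥ 4/10 = 2/5, giving δ ≥ (2/5)^(1/4) ≈ 0.795.

0.795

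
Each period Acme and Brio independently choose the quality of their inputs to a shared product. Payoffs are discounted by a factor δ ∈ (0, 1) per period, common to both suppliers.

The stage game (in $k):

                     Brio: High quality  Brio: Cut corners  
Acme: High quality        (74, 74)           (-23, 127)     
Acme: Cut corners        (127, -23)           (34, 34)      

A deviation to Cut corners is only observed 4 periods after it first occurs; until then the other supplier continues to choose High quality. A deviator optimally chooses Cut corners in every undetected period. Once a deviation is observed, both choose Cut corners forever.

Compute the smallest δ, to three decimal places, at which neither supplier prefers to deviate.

0.869

A deviator earns 127 for 4 periods, then 34 forever; cooperating earns 74 forever. Multiplying the IC by (1−δ):
74 ≥ 127(1−δ^4) + 34δ^4, so 93·δ^4 ≥ 53 and δ^4 ≥ 53/93.
δ ≥ (53/93)^(1/4) ≈ 0.869.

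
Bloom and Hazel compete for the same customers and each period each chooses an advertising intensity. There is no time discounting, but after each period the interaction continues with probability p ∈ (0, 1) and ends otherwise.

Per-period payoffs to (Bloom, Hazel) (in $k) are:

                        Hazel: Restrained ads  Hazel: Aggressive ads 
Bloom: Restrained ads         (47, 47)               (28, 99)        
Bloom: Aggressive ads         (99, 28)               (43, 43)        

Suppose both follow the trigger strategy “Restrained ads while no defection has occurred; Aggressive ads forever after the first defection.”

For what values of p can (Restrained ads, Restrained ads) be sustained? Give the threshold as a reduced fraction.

13/14

Expected cooperation value is 47 + p·47 + p²·47 + … = 47/(1−p); deviation gives 99 + p·43/(1−p).
47 ≥ 99(1−p) + 43p ⇒ 56p ≥ 52 ⇒ p ≥ 52/56 = 13/14.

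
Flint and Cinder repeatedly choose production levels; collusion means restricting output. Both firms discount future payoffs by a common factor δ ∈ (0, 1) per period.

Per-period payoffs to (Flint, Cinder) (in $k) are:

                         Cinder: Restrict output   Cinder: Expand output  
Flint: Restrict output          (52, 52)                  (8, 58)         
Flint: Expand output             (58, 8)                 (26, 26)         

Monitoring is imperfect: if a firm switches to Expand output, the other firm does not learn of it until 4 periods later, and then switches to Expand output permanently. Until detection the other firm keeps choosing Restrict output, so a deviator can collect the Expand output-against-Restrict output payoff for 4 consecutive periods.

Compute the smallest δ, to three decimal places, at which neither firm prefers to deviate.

0.658

Deviating for the 4 undetected periods gains 58−52 = 6 per period over cooperation, then loses 52−26 = 26 per period forever once punishment starts.
Gain: 6(1 + δ + … + δ^3); loss: 26·δ^4/(1−δ).
No profitable deviation ⇔ 6(1−δ^4) ≤ 26·δ^4, i.e. δ^4 ≥ 6/(6+26) = 3/16.
Hence δ ≥ (3/16)^(1/4) ≈ 0.658.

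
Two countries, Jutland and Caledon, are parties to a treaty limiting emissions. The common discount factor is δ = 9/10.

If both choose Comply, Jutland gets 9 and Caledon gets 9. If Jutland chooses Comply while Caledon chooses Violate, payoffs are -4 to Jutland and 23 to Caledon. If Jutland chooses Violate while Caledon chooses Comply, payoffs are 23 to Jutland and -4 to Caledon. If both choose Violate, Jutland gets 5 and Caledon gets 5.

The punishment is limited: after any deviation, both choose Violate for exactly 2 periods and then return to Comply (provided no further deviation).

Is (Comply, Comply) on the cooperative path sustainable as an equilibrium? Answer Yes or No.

A one-shot deviation gives 23 now, then 5 for 2 periods, then back to 9.
Gain from deviating: (23−9) today; loss: (9−5) in each of the next 2 periods.
No-deviation condition: (9−5)(δ+…+δ^2) ≥ 23−9, i.e. δ+…+δ^2 ≥ 7/2.
At δ = 9/10: δ+…+δ^2 = 1.7100 < 3.5000.
So cooperation is not sustainable.

No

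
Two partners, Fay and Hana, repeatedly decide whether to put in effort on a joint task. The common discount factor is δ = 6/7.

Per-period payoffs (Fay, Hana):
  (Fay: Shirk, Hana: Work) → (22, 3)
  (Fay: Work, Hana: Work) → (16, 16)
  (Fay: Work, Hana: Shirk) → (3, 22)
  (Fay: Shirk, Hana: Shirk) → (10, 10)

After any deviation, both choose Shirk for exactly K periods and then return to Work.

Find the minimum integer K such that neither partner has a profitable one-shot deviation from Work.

2

No profitable deviation requires (16−10)(δ+…+δ^K) ≥ 22−16, i.e. δ+…+δ^K ≥ 1 ≈ 1.0000.
With δ = 6/7, the partial sums are K=1: 0.8571, K=2: 1.5918.
K = 2 is the first length at which the sum reaches 1.0000.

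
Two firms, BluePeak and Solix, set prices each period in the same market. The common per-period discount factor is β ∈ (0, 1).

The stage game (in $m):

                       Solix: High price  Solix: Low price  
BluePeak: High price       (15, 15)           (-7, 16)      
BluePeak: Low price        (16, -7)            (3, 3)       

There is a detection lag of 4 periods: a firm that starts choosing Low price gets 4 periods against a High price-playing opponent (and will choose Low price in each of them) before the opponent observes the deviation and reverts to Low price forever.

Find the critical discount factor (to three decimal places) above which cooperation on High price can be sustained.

A deviator earns 16 for 4 periods, then 3 forever; cooperating earns 15 forever. Multiplying the IC by (1−β):
15 ≥ 16(1−β^4) + 3β^4, so 13·β^4 ≥ 1 and β^4 ≥ 1/13.
β ≥ (1/13)^(1/4) ≈ 0.527.

0.527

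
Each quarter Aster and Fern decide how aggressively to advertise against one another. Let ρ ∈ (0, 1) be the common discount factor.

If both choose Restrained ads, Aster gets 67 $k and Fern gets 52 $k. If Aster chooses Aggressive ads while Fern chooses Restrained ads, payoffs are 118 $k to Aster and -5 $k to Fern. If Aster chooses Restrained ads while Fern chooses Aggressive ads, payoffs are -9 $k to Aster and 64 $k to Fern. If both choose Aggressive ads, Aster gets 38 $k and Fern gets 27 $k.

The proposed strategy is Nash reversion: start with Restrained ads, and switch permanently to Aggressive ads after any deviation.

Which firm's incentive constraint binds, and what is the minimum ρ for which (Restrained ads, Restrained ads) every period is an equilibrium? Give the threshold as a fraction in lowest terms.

Aster: cooperation gives 67 each period; deviation gives 118 once then 38 forever.
  67/(1−ρ) ≥ 118 + 38ρ/(1−ρ) ⇒ ρ ≥ 51/80.
Fern: cooperation gives 52 each period; deviation gives 64 once then 27 forever.
  ρ ≥ 12/37.
Both must hold, so the binding constraint is Aster's: ρ ≥ 51/80.

Aster; ρ ≥ 51/80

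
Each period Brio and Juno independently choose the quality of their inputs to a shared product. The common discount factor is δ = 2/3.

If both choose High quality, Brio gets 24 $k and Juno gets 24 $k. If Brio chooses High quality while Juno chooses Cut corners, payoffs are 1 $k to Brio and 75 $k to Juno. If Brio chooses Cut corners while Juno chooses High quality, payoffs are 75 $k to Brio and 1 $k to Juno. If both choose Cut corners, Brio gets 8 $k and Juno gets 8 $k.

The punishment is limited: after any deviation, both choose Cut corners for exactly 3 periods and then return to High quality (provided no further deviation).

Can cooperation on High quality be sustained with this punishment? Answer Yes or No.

IC: δ+…+δ^3 ≥ (75−24)/(24−8) = 51/16.
At δ = 2/3: partial sum = 1.4074 < 3.1875. Cooperation not sustainable.

No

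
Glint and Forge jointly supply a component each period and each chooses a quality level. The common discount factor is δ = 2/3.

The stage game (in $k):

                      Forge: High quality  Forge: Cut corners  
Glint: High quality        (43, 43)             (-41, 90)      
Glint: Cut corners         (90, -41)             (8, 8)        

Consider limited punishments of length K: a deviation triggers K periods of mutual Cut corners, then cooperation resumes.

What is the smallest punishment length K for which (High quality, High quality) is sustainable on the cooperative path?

Need Σ_{k=1}^{K} δ^k ≥ (90−43)/(43−8) = 1.3429 at δ = 2/3.
At K = 2 the sum is 1.1111 < 1.3429; at K = 3 it is 1.4074 ≥ 1.3429.
So the minimum punishment length is K = 3.

3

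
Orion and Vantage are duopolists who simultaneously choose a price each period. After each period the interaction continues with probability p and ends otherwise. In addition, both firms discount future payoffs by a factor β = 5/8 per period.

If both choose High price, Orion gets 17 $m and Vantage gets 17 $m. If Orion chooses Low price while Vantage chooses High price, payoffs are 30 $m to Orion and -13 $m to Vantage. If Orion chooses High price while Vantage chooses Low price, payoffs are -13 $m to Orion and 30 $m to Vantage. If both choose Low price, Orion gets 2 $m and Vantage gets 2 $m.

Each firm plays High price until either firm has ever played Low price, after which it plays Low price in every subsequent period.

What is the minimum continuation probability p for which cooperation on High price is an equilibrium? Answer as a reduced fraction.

Expected continuation weight on next period's payoff is β·p = 5/8·p, which plays the role of the discount factor.
Cooperation requires 5/8·p ≥ (30−17)/(30−2) = 13/28, hence p ≥ 26/35.

26/35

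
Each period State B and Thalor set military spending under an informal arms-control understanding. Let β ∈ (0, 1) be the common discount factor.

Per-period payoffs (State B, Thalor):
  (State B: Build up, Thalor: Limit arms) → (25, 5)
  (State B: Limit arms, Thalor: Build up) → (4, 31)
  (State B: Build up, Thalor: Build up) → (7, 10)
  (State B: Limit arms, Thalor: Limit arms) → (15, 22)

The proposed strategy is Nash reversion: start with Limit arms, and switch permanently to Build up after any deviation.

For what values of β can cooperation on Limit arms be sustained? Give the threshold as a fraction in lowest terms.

5/9

State B's threshold: (25−15)/(25−7) = 5/9.
Thalor's threshold: (31−22)/(31−10) = 3/7.
5/9 > 3/7, so State B binds and β* = 5/9.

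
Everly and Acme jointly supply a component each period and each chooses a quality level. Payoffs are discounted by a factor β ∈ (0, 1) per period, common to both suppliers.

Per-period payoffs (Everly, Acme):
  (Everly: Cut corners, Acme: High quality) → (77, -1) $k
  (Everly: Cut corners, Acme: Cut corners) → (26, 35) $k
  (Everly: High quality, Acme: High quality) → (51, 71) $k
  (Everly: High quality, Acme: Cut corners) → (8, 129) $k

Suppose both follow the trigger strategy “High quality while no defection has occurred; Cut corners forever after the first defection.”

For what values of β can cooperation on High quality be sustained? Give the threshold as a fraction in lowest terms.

29/47

Everly's threshold: (77−51)/(77−26) = 26/51.
Acme's threshold: (129−71)/(129−35) = 29/47.
26/51 < 29/47, so Acme binds and β* = 29/47.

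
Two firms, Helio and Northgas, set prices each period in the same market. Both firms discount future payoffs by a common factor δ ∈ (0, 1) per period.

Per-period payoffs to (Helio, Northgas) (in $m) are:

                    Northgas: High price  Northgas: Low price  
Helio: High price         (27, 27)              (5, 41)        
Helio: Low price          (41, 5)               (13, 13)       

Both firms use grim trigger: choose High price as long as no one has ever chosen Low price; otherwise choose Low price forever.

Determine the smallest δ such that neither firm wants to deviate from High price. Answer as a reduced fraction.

1/2

Cooperation forever yields 27 each period: 27/(1−δ).
Deviating yields 41 once, then 13 forever: 41 + 13δ/(1−δ).
No profitable deviation requires 27/(1−δ) ≥ 41 + 13δ/(1−δ).
Multiplying by (1−δ): 27 ≥ 41(1−δ) + 13δ = 41 − 28δ.
So 28δ ≥ 14, i.e. δ ≥ 14/28 = 1/2.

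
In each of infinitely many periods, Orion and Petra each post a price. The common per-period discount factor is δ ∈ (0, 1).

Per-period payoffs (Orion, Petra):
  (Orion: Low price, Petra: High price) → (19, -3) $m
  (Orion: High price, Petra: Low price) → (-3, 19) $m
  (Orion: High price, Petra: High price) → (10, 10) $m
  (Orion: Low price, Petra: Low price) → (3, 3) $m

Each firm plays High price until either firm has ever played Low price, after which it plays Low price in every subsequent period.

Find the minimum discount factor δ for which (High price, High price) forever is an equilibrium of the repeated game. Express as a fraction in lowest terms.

Cooperation forever yields 10 each period: 10/(1−δ).
Deviating yields 19 once, then 3 forever: 19 + 3δ/(1−δ).
No profitable deviation requires 10/(1−δ) ≥ 19 + 3δ/(1−δ).
Multiplying by (1−δ): 10 ≥ 19(1−δ) + 3δ = 19 − 16δ.
So 16δ ≥ 9, i.e. δ ≥ 9/16.

9/16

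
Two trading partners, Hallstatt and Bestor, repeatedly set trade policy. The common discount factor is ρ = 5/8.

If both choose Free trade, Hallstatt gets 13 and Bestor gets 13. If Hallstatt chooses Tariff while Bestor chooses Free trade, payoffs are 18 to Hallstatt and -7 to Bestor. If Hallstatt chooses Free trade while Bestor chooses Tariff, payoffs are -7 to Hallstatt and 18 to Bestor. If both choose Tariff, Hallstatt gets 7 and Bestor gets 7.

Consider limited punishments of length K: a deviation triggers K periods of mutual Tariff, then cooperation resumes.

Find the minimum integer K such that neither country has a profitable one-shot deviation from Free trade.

IC: ρ(1−ρ^K)/(1−ρ) ≥ (18−13)/(13−7) = 5/6.
With ρ = 5/8: need 1 − ρ^K ≥ 5/6·(1−5/8)/(5/8), i.e. ρ^K ≤ 0.5000.
Since (5/8)^1 = 0.6250 and (5/8)^2 = 0.3906, the smallest such K is 2.

2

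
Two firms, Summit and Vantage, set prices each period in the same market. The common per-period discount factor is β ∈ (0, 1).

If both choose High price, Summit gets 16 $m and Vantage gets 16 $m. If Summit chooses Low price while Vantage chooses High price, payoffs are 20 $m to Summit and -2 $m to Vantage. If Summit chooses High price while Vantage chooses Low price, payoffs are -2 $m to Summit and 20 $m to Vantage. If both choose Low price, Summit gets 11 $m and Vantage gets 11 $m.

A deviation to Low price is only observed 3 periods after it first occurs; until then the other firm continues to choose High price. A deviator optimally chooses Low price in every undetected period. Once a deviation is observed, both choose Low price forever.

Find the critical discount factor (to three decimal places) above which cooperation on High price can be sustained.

Deviating for the 3 undetected periods gains 20−16 = 4 per period over cooperation, then loses 16−11 = 5 per period forever once punishment starts.
Gain: 4(1 + β + … + β^2); loss: 5·β^3/(1−β).
No profitable deviation ⇔ 4(1−β^3) ≤ 5·β^3, i.e. β^3 ≥ 4/(4+5) = 4/9.
Hence β ≥ (4/9)^(1/3) ≈ 0.763.

0.763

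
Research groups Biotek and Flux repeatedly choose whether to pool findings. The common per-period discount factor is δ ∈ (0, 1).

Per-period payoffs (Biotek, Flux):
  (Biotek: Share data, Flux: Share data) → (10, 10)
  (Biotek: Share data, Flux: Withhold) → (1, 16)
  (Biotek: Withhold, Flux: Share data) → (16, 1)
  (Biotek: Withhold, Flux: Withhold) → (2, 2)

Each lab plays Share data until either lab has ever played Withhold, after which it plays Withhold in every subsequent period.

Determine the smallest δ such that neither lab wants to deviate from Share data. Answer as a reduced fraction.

3/7

10/(1−δ) ≥ 16 + 2δ/(1−δ)
10 ≥ 16 − 14δ
δ ≥ 6/14 = 3/7.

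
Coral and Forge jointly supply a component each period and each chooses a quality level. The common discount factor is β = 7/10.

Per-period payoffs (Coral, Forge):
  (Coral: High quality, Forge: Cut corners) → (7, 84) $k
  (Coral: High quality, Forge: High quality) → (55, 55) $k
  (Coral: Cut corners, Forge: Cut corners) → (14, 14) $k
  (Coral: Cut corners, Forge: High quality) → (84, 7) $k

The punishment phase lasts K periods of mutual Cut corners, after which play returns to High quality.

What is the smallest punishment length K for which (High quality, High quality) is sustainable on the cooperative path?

2

No profitable deviation requires (55−14)(β+…+β^K) ≥ 84−55, i.e. β+…+β^K ≥ 29/41 ≈ 0.7073.
With β = 7/10, the partial sums are K=1: 0.7000, K=2: 1.1900.
K = 2 is the first length at which the sum reaches 0.7073.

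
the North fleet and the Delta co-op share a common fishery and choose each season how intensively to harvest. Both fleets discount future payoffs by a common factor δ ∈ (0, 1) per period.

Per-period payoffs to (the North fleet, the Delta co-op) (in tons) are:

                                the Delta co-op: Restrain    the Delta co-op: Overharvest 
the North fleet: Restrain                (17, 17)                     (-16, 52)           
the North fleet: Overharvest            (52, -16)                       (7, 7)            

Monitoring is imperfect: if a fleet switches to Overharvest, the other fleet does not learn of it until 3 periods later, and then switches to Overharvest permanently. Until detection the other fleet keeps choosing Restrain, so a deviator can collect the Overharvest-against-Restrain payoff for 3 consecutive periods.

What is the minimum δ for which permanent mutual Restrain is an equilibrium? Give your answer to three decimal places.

Deviating for the 3 undetected periods gains 52−17 = 35 per period over cooperation, then loses 17−7 = 10 per period forever once punishment starts.
Gain: 35(1 + δ + … + δ^2); loss: 10·δ^3/(1−δ).
No profitable deviation ⇔ 35(1−δ^3) ≤ 10·δ^3, i.e. δ^3 ≥ 35/(35+10) = 7/9.
Hence δ ≥ (7/9)^(1/3) ≈ 0.920.

0.920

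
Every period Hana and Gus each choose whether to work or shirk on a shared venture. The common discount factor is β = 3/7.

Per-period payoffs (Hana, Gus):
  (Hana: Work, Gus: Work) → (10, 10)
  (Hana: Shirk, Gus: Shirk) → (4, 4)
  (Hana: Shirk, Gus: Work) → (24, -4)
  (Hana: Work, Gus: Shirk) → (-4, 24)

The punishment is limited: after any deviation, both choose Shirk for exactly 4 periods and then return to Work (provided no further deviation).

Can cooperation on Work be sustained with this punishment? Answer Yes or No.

No

A one-shot deviation gives 24 now, then 4 for 4 periods, then back to 10.
Gain from deviating: (24−10) today; loss: (10−4) in each of the next 4 periods.
No-deviation condition: (10−4)(β+…+β^4) ≥ 24−10, i.e. β+…+β^4 ≥ 7/3.
At β = 3/7: β+…+β^4 = 0.7247 < 2.3333.
So cooperation is not sustainable.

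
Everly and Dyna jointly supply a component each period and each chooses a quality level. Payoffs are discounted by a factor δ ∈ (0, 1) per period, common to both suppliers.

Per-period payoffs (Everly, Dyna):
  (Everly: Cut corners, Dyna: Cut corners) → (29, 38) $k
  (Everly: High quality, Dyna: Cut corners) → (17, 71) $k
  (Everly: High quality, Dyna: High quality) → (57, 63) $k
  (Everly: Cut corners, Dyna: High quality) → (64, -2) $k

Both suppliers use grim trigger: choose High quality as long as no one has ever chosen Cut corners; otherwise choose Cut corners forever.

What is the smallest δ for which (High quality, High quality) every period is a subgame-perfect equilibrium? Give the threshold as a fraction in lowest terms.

8/33

For Everly: deviation gain 64−57 = 7, per-period punishment loss 57−29 = 28. IC gives δ ≥ 7/35 = 1/5.
For Dyna: gain 8, loss 25 per period, so δ ≥ 8/33.
The tighter constraint is Dyna's, so cooperation needs δ ≥ 8/33.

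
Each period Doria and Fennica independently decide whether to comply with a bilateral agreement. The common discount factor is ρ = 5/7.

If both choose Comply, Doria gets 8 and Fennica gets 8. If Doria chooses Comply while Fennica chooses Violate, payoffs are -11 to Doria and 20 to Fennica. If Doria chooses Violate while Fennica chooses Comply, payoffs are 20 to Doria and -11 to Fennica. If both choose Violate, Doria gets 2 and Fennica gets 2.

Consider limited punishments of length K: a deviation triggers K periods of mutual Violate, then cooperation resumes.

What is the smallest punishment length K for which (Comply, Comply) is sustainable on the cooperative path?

5

Need Σ_{k=1}^{K} ρ^k ≥ (20−8)/(8−2) = 2.0000 at ρ = 5/7.
At K = 4 the sum is 1.8492 < 2.0000; at K = 5 it is 2.0352 ≥ 2.0000.
So the minimum punishment length is K = 5.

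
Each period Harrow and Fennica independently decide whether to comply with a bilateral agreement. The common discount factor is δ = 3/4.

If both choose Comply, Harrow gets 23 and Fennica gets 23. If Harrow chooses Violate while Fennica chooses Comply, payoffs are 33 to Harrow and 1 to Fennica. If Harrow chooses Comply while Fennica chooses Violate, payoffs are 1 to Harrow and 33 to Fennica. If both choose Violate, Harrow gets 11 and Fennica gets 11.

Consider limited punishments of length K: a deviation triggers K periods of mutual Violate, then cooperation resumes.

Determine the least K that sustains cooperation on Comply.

2

IC: δ(1−δ^K)/(1−δ) ≥ (33−23)/(23−11) = 5/6.
With δ = 3/4: need 1 − δ^K ≥ 5/6·(1−3/4)/(3/4), i.e. δ^K ≤ 0.7222.
Since (3/4)^1 = 0.7500 and (3/4)^2 = 0.5625, the smallest such K is 2.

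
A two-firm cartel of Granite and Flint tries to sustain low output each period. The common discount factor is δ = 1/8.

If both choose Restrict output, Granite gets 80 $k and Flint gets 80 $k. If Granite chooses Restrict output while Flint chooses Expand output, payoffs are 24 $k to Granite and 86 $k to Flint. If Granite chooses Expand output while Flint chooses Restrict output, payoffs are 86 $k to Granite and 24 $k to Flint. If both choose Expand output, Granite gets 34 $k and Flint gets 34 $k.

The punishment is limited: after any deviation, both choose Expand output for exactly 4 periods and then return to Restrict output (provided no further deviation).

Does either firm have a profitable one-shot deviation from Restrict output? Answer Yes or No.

A one-shot deviation gives 86 now, then 34 for 4 periods, then back to 80.
Gain from deviating: (86−80) today; loss: (80−34) in each of the next 4 periods.
No-deviation condition: (80−34)(δ+…+δ^4) ≥ 86−80, i.e. δ+…+δ^4 ≥ 3/23.
At δ = 1/8: δ+…+δ^4 = 0.1428 ≥ 0.1304.
So cooperation is sustainable.

No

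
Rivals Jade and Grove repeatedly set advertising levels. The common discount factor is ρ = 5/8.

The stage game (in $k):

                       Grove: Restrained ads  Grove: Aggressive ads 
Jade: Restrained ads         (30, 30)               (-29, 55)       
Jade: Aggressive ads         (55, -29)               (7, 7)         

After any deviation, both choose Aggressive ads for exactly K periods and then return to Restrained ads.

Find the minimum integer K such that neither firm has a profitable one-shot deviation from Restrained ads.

3

No profitable deviation requires (30−7)(ρ+…+ρ^K) ≥ 55−30, i.e. ρ+…+ρ^K ≥ 25/23 ≈ 1.0870.
With ρ = 5/8, the partial sums are K=1: 0.6250, K=2: 1.0156, K=3: 1.2598.
K = 3 is the first length at which the sum reaches 1.0870.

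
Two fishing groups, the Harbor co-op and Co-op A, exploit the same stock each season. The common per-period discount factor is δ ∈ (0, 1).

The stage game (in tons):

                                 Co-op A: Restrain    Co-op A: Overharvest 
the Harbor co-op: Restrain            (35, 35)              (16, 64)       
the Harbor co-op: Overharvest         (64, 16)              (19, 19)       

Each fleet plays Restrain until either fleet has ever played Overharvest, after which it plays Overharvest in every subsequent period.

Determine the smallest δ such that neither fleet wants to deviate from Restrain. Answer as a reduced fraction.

Under grim trigger the critical discount factor is (T−C)/(T−P) with T = 64, C = 35, P = 19.
δ* = (64−35)/(64−19) = 29/45.

29/45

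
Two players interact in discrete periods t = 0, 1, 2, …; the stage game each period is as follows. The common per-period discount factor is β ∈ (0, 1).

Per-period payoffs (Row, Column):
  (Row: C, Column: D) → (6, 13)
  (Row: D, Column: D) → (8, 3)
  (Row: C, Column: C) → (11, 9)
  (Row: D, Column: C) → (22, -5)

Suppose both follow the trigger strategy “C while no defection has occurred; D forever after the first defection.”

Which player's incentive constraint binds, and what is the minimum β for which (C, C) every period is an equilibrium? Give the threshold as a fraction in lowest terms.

Row's threshold: (22−11)/(22−8) = 11/14.
Column's threshold: (13−9)/(13−3) = 2/5.
11/14 > 2/5, so Row binds and β* = 11/14.

Row; β ≥ 11/14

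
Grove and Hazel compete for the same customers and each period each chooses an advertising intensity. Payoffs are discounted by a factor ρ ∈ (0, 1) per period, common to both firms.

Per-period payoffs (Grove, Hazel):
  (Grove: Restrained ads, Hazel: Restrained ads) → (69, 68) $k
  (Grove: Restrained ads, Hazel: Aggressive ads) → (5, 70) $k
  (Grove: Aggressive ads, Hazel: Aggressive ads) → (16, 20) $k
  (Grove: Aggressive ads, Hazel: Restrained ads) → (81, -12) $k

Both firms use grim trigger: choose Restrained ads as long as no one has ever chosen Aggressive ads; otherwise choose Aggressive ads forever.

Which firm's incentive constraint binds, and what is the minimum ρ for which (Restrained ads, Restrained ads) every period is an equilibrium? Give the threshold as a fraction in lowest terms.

For Grove: deviation gain 81−69 = 12, per-period punishment loss 69−16 = 53. IC gives ρ ≥ 12/65.
For Hazel: gain 2, loss 48 per period, so ρ ≥ 2/50 = 1/25.
The tighter constraint is Grove's, so cooperation needs ρ ≥ 12/65.

Grove; ρ ≥ 12/65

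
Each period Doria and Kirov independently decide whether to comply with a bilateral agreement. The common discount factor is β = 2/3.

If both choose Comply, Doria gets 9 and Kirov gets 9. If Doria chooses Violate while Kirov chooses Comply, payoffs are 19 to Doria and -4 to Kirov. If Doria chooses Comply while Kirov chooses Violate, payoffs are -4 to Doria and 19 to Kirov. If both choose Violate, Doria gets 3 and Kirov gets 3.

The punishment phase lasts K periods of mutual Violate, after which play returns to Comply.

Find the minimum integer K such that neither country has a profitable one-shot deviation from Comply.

Need Σ_{k=1}^{K} β^k ≥ (19−9)/(9−3) = 1.6667 at β = 2/3.
At K = 4 the sum is 1.6049 < 1.6667; at K = 5 it is 1.7366 ≥ 1.6667.
So the minimum punishment length is K = 5.

5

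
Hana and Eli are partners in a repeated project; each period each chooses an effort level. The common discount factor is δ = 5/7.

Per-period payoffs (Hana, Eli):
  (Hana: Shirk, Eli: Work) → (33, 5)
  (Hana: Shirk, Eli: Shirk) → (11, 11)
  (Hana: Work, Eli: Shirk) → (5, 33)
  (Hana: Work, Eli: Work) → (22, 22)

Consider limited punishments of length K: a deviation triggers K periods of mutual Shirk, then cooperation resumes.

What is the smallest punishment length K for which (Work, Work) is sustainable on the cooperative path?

2

Need Σ_{k=1}^{K} δ^k ≥ (33−22)/(22−11) = 1.0000 at δ = 5/7.
At K = 1 the sum is 0.7143 < 1.0000; at K = 2 it is 1.2245 ≥ 1.0000.
So the minimum punishment length is K = 2.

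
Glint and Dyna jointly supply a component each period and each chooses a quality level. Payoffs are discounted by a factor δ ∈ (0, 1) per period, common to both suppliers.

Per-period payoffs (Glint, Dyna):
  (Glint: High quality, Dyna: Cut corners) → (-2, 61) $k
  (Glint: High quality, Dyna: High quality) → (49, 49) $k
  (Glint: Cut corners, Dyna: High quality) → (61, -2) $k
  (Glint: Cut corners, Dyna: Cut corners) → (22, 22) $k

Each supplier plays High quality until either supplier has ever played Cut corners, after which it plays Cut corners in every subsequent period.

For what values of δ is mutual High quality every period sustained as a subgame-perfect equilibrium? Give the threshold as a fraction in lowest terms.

4/13

49/(1−δ) ≥ 61 + 22δ/(1−δ)
49 ≥ 61 − 39δ
δ ≥ 12/39 = 4/13.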